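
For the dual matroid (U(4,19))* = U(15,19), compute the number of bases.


The dual of U(r,n) is U(n-r, n) = U(15,19).
Bases of U(15,19) are all (15)-element subsets.
|B(M*)| = (19 choose 15) = 3876.

3876


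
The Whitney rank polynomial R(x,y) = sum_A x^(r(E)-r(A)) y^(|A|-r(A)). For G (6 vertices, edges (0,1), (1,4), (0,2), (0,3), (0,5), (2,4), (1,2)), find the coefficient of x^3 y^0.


R(x,y) = sum over A in 2^E of x^(r(E)-r(A)) * y^(|A|-r(A)).
G has 6 vertices, 7 edges. r(E) = 5.
Enumerate all 2^7 = 128 subsets.
Count subsets with r(E)-r(A)=3 and |A|-r(A)=0: 21.

21


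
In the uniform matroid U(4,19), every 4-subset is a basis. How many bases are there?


Bases of U(4,19) are all 4-element subsets of the 19-element ground set.
Number of bases = C(19,4).
C(19,4) = 19! / (4! * 15!) = 3876.

3876


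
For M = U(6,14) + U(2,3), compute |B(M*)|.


(M1+M2)* = M1* + M2*.
M1* = U(8,14), bases: C(14,8) = 3003.
M2* = U(1,3), bases: C(3,1) = 3.
|B(M*)| = 3003 * 3 = 9009.

9009


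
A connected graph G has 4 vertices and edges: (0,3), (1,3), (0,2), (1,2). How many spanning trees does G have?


By Kirchhoff's matrix tree theorem, the number of spanning trees equals
the determinant of any cofactor of the Laplacian matrix L.
G has 4 vertices and 4 edges.
Computing the (3 x 3) cofactor determinant gives 4.

4


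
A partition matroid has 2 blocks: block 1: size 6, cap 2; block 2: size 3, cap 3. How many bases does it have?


A basis picks exactly ci elements from block i.
Number of bases = product of C(|Si|, ci).
= C(6,2) * C(3,3)
= 15 * 1
= 15.

15


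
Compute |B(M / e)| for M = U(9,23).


Contracting e from U(9,23) gives U(8,22).
Bases of U(8,22) = C(22,8) = 319770.

319770


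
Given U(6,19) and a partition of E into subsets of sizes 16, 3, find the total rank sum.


r(Ai) = min(|Ai|, 6) for each part.
Sum = min(16,6) + min(3,6)
    = 6 + 3
    = 9.

9


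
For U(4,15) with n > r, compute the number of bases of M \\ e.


Deleting e from U(4,15) gives U(4,14) since n > r.
Bases of U(4,14) = C(14,4) = (14 * 13 * 12 * 11) / (1 * 2 * 3 * 4) = 1001.

1001


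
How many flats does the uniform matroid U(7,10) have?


Flats of U(7,10): every subset of size < 7 is a flat, plus E itself.
Count = C(10,0) + C(10,1) + C(10,2) + C(10,3) + C(10,4) + C(10,5) + C(10,6) + 1
     = 1 + 10 + 45 + 120 + 210 + 252 + 210 + 1
     = 849.

849


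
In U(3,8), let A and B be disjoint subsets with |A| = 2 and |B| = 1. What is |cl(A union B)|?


|A union B| = 2 + 1 = 3 (disjoint).
In U(3,8), cl(S) = S if |S| < 3, else cl(S) = E.
Since 3 >= 3, cl(A union B) = E.
|cl(A union B)| = 8.

8


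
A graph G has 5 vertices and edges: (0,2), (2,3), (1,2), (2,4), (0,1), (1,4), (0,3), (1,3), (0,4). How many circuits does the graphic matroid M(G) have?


A circuit in a graphic matroid = edge set of a simple cycle.
G has 5 vertices and 9 edges.
Enumerating all minimal edge subsets forming cycles...
Total circuits found: 22.

22


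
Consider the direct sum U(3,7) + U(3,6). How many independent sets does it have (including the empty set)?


For a direct sum, |I(M1+M2)| = |I(M1)| * |I(M2)|.
|I(U(3,7))| = sum C(7,k) for k=0..3 = 64.
|I(U(3,6))| = sum C(6,k) for k=0..3 = 42.
Total = 64 * 42 = 2688.

2688


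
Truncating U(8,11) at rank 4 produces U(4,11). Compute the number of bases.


Truncating U(8,11) to rank 4 gives U(4,11).
Bases of U(4,11) are all 4-element subsets of 11 elements.
Number of bases = (11 choose 4) = 330.

330


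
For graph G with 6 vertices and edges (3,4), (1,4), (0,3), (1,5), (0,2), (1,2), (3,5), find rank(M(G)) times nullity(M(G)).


r(M) = |V| - c = 6 - 1 = 5.
nullity = |E| - r(M) = 7 - 5 = 2.
Product = 5 * 2 = 10.

10


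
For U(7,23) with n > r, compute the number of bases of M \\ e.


Deleting e from U(7,23) gives U(7,22) since n > r.
Bases of U(7,22) = C(22,7) = 22! / (7! * 15!) = 170544.

170544


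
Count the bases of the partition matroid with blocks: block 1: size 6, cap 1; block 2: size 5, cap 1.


A basis picks exactly ci elements from block i.
Number of bases = product of C(|Si|, ci).
= C(6,1) * C(5,1)
= 6 * 5
= 30.

30


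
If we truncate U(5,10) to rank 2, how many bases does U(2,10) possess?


Truncating U(5,10) to rank 2 gives U(2,10).
Bases of U(2,10) are all 2-element subsets of 10 elements.
Number of bases = (10 choose 2) = 45.

45


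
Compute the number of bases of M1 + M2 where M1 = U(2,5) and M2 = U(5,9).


Bases of a direct sum M1 + M2: |B| = |B(M1)| * |B(M2)|.
|B(U(2,5))| = C(5,2) = 10.
|B(U(5,9))| = C(9,5) = 126.
Total bases = 10 * 126 = 1260.

1260


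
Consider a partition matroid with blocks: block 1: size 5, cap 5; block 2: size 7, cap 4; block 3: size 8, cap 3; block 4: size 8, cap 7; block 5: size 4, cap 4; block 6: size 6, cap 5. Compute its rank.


Rank of a partition matroid = sum of min(|Si|, ci) for each block.
= min(5,5) + min(7,4) + min(8,3) + min(8,7) + min(4,4) + min(6,5)
= 5 + 4 + 3 + 7 + 4 + 5
= 28.

28


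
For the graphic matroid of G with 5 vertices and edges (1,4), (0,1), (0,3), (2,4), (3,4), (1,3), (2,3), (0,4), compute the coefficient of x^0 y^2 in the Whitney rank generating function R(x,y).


R(x,y) = sum over A in 2^E of x^(r(E)-r(A)) * y^(|A|-r(A)).
G has 5 vertices, 8 edges. r(E) = 4.
Enumerate all 2^8 = 256 subsets.
Count subsets with r(E)-r(A)=0 and |A|-r(A)=2: 27.

27


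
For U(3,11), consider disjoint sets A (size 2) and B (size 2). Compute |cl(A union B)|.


|A union B| = 2 + 2 = 4 (disjoint).
In U(3,11), cl(S) = S if |S| < 3, else cl(S) = E.
Since 4 >= 3, cl(A union B) = E.
|cl(A union B)| = 11.

11


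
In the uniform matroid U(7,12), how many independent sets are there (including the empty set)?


Independent sets of U(7,12) are all subsets of size <= 7.
Count = C(12,0) + C(12,1) + C(12,2) + C(12,3) + C(12,4) + C(12,5) + C(12,6) + C(12,7)
     = 1 + 12 + 66 + 220 + 495 + 792 + 924 + 792
     = 3302.

3302


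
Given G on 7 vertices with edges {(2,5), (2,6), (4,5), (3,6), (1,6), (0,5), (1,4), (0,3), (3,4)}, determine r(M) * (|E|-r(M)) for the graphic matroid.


r(M) = |V| - c = 7 - 1 = 6.
nullity = |E| - r(M) = 9 - 6 = 3.
Product = 6 * 3 = 18.

18


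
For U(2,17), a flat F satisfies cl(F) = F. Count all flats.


Flats of U(2,17): every subset of size < 2 is a flat, plus E itself.
Count = (17 choose 0) + (17 choose 1) + 1
     = 1 + 17 + 1
     = 19.

19


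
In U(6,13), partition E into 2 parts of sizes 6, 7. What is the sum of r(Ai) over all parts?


r(Ai) = min(|Ai|, 6) for each part.
Sum = min(6,6) + min(7,6)
    = 6 + 6
    = 12.

12


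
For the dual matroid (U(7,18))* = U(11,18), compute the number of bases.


The dual of U(r,n) is U(n-r, n) = U(11,18).
Bases of U(11,18) are all (11)-element subsets.
|B(M*)| = C(18,11) = 31824.

31824


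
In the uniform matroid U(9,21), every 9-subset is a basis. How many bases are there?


Bases of U(9,21) are all 9-element subsets of the 21-element ground set.
Number of bases = C(21,9).
(21 choose 9) = 293930.

293930


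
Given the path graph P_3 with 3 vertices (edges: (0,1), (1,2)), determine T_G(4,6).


A path on 3 vertices is a tree with 2 edges.
T(x,y) = x^(2) for any tree.
T(4,6) = 4^2 = 16.

16


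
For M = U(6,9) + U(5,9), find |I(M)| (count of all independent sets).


For a direct sum, |I(M1+M2)| = |I(M1)| * |I(M2)|.
|I(U(6,9))| = sum C(9,k) for k=0..6 = 466.
|I(U(5,9))| = sum C(9,k) for k=0..5 = 382.
Total = 466 * 382 = 178012.

178012


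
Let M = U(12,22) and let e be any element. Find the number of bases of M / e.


Contracting e from U(12,22) gives U(11,21).
Bases of U(11,21) = (21 choose 11) = 352716.

352716


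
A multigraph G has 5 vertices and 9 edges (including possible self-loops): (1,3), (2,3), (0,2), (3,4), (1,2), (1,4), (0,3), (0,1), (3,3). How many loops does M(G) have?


In a graphic matroid, a loop is a self-loop edge (u,u) with rank 0.
Examining all 9 edges for self-loops...
Self-loops found: (3,3)
Number of loops = 1.

1


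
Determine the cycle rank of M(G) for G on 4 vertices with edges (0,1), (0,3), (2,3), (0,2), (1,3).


Cycle rank (nullity) = |E| - r(M) = |E| - (|V| - c).
|E| = 5, |V| = 4, c = 1.
Nullity = 5 - (4 - 1) = 5 - 3 = 2.

2


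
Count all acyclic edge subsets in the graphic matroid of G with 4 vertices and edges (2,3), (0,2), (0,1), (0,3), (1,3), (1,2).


An independent set in a graphic matroid is an acyclic edge subset.
G has 4 vertices and 6 edges.
Enumerate all 2^6 = 64 subsets, checking for acyclicity.
Total independent sets = 38.

38


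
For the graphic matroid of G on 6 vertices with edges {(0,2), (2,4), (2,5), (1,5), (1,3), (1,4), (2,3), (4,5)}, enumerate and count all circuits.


A circuit in a graphic matroid = edge set of a simple cycle.
G has 6 vertices and 8 edges.
Enumerating all minimal edge subsets forming cycles...
Total circuits found: 7.

7


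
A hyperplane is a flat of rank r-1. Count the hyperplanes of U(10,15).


Hyperplanes of U(10,15) are flats of rank 9.
In a uniform matroid, these are exactly the (9)-element subsets.
Count = (15 choose 9) = 5005.

5005


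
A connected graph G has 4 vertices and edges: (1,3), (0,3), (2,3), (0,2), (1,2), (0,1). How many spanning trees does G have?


By Kirchhoff's matrix tree theorem, the number of spanning trees equals
the determinant of any cofactor of the Laplacian matrix L.
G has 4 vertices and 6 edges.
Computing the (3 x 3) cofactor determinant gives 16.

16


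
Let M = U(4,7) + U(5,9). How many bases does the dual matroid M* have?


(M1+M2)* = M1* + M2*.
M1* = U(3,7), bases: C(7,3) = 35.
M2* = U(4,9), bases: C(9,4) = 126.
|B(M*)| = 35 * 126 = 4410.

4410


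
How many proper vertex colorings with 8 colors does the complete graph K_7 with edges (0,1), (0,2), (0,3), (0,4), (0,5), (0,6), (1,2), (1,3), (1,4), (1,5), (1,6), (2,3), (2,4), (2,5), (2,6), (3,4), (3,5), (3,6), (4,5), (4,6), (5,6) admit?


P(K_7, k) = k(k-1)(k-2)...(k-6).
P(8) = (8) * (7) * (6) * (5) * (4) * (3) * (2) = 40320.

40320


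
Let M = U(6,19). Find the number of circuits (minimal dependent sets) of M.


In U(6,19), circuits are the (7)-element subsets.
Any set of 7 elements is dependent, and removing any one element gives
an independent set of size 6, so it is a minimal dependent set.
Number of circuits = (19 choose 7) = 50388.

50388


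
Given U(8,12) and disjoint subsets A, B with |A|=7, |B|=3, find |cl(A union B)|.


|A union B| = 7 + 3 = 10 (disjoint).
In U(8,12), cl(S) = S if |S| < 8, else cl(S) = E.
Since 10 >= 8, cl(A union B) = E.
|cl(A union B)| = 12.

12


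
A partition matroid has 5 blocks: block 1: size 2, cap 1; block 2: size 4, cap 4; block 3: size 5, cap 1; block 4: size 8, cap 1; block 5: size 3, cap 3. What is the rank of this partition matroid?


Rank of a partition matroid = sum of min(|Si|, ci) for each block.
= min(2,1) + min(4,4) + min(5,1) + min(8,1) + min(3,3)
= 1 + 4 + 1 + 1 + 3
= 10.

10


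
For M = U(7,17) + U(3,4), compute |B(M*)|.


(M1+M2)* = M1* + M2*.
M1* = U(10,17), bases: C(17,10) = 19448.
M2* = U(1,4), bases: C(4,1) = 4.
|B(M*)| = 19448 * 4 = 77792.

77792


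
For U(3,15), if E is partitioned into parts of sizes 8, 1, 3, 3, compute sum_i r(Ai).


r(Ai) = min(|Ai|, 3) for each part.
Sum = min(8,3) + min(1,3) + min(3,3) + min(3,3)
    = 3 + 1 + 3 + 3
    = 10.

10


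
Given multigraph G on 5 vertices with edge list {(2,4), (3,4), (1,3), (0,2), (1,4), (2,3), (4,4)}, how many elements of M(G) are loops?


In a graphic matroid, a loop is a self-loop edge (u,u) with rank 0.
Examining all 7 edges for self-loops...
Self-loops found: (4,4)
Number of loops = 1.

1


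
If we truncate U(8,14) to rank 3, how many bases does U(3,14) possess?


Truncating U(8,14) to rank 3 gives U(3,14).
Bases of U(3,14) are all 3-element subsets of 14 elements.
Number of bases = (14 choose 3) = 364.

364


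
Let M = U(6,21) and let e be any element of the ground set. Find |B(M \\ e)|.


Deleting e from U(6,21) gives U(6,20) since n > r.
Bases of U(6,20) = C(20,6) = 20! / (6! * 14!) = 38760.

38760


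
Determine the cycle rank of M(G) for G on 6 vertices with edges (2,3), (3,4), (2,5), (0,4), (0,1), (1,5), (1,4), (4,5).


Cycle rank (nullity) = |E| - r(M) = |E| - (|V| - c).
|E| = 8, |V| = 6, c = 1.
Nullity = 8 - (6 - 1) = 8 - 5 = 3.

3


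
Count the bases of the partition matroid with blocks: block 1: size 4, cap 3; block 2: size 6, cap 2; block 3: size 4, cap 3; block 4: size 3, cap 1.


A basis picks exactly ci elements from block i.
Number of bases = product of C(|Si|, ci).
= C(4,3) * C(6,2) * C(4,3) * C(3,1)
= 4 * 15 * 4 * 3
= 720.

720


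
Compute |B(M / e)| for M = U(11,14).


Contracting e from U(11,14) gives U(10,13).
Bases of U(10,13) = (13 choose 10) = 286.

286


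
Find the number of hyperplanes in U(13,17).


Hyperplanes of U(13,17) are flats of rank 12.
In a uniform matroid, these are exactly the (12)-element subsets.
Count = C(17,12) = 6188.

6188


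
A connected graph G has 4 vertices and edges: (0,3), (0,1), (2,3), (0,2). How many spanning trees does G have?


By Kirchhoff's matrix tree theorem, the number of spanning trees equals
the determinant of any cofactor of the Laplacian matrix L.
G has 4 vertices and 4 edges.
Computing the (3 x 3) cofactor determinant gives 3.

3


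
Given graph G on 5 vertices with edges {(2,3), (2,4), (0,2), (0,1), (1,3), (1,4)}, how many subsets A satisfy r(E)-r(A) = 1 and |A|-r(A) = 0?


R(x,y) = sum over A in 2^E of x^(r(E)-r(A)) * y^(|A|-r(A)).
G has 5 vertices, 6 edges. r(E) = 4.
Enumerate all 2^6 = 64 subsets.
Count subsets with r(E)-r(A)=1 and |A|-r(A)=0: 20.

20


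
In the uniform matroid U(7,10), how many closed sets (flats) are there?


Flats of U(7,10): every subset of size < 7 is a flat, plus E itself.
Count = (10 choose 0) + (10 choose 1) + (10 choose 2) + (10 choose 3) + (10 choose 4) + (10 choose 5) + (10 choose 6) + 1
     = 1 + 10 + 45 + 120 + 210 + 252 + 210 + 1
     = 849.

849


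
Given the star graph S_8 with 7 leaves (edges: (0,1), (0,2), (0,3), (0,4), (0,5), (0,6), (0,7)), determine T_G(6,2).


A star on 8 vertices is a tree with 7 edges.
T(x,y) = x^(7) for any tree.
T(6,2) = 6^7 = 279936.

279936


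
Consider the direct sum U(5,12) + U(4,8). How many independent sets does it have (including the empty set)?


For a direct sum, |I(M1+M2)| = |I(M1)| * |I(M2)|.
|I(U(5,12))| = sum C(12,k) for k=0..5 = 1586.
|I(U(4,8))| = sum C(8,k) for k=0..4 = 163.
Total = 1586 * 163 = 258518.

258518


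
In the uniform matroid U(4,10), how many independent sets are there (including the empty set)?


Independent sets of U(4,10) are all subsets of size <= 4.
Count = (10 choose 0) + (10 choose 1) + (10 choose 2) + (10 choose 3) + (10 choose 4)
     = 1 + 10 + 45 + 120 + 210
     = 386.

386


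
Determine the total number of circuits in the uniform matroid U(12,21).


In U(12,21), circuits are the (13)-element subsets.
Any set of 13 elements is dependent, and removing any one element gives
an independent set of size 12, so it is a minimal dependent set.
Number of circuits = C(21,13) = 21! / (13! * 8!) = 203490.

203490


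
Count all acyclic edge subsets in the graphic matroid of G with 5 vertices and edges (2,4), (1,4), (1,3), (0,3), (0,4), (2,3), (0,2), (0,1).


An independent set in a graphic matroid is an acyclic edge subset.
G has 5 vertices and 8 edges.
Enumerate all 2^8 = 256 subsets, checking for acyclicity.
Total independent sets = 134.

134


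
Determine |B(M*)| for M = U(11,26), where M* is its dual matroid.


The dual of U(r,n) is U(n-r, n) = U(15,26).
Bases of U(15,26) are all (15)-element subsets.
|B(M*)| = C(26,15) = 7726160.

7726160


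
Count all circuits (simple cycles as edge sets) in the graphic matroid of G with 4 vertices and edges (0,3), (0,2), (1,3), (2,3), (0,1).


A circuit in a graphic matroid = edge set of a simple cycle.
G has 4 vertices and 5 edges.
Enumerating all minimal edge subsets forming cycles...
Total circuits found: 3.

3


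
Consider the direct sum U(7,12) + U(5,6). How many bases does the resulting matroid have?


Bases of a direct sum M1 + M2: |B| = |B(M1)| * |B(M2)|.
|B(U(7,12))| = C(12,7) = 792.
|B(U(5,6))| = C(6,5) = 6.
Total bases = 792 * 6 = 4752.

4752


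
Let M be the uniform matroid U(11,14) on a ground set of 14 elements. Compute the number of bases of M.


Bases of U(11,14) are all 11-element subsets of the 14-element ground set.
Number of bases = C(14,11).
C(14,11) = 14! / (11! * 3!) = 364.

364


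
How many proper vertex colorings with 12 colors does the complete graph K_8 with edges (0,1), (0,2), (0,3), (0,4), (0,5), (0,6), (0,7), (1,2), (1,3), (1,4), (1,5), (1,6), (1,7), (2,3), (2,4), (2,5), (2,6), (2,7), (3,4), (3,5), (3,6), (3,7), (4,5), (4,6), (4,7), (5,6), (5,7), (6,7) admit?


P(K_8, k) = k(k-1)(k-2)...(k-7).
P(12) = (12) * (11) * (10) * (9) * (8) * (7) * (6) * (5) = 19958400.

19958400


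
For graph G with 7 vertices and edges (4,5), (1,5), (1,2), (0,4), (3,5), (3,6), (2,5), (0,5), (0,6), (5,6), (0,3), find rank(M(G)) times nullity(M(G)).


r(M) = |V| - c = 7 - 1 = 6.
nullity = |E| - r(M) = 11 - 6 = 5.
Product = 6 * 5 = 30.

30


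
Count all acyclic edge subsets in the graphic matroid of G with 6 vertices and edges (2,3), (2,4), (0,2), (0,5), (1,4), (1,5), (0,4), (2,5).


An independent set in a graphic matroid is an acyclic edge subset.
G has 6 vertices and 8 edges.
Enumerate all 2^8 = 256 subsets, checking for acyclicity.
Total independent sets = 172.

172


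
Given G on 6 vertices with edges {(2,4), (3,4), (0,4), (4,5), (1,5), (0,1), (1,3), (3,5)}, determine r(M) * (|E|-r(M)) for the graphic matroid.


r(M) = |V| - c = 6 - 1 = 5.
nullity = |E| - r(M) = 8 - 5 = 3.
Product = 5 * 3 = 15.

15


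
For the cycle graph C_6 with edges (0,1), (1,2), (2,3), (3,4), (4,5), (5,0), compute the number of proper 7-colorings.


P(C_6, k) = (k-1)^6 + (-1)^6*(k-1).
P(7) = (6)^6 + 6
= 46656 + 6 = 46662.

46662


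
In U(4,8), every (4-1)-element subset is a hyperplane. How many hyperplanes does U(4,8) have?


Hyperplanes of U(4,8) are flats of rank 3.
In a uniform matroid, these are exactly the (3)-element subsets.
Count = C(8,3) = (8 * 7 * 6) / (1 * 2 * 3) = 56.

56


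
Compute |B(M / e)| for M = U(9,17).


Contracting e from U(9,17) gives U(8,16).
Bases of U(8,16) = C(16,8) = 12870.

12870


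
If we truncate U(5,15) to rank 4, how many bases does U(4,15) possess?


Truncating U(5,15) to rank 4 gives U(4,15).
Bases of U(4,15) are all 4-element subsets of 15 elements.
Number of bases = (15 choose 4) = 1365.

1365


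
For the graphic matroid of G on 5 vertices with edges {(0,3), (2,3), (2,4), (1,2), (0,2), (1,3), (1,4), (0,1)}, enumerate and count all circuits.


A circuit in a graphic matroid = edge set of a simple cycle.
G has 5 vertices and 8 edges.
Enumerating all minimal edge subsets forming cycles...
Total circuits found: 12.

12


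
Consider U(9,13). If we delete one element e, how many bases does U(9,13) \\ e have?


Deleting e from U(9,13) gives U(9,12) since n > r.
Bases of U(9,12) = C(12,9) = 220.

220


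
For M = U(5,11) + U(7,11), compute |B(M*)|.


(M1+M2)* = M1* + M2*.
M1* = U(6,11), bases: C(11,6) = 462.
M2* = U(4,11), bases: C(11,4) = 330.
|B(M*)| = 462 * 330 = 152460.

152460


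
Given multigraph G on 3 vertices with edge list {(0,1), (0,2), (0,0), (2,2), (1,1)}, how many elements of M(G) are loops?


In a graphic matroid, a loop is a self-loop edge (u,u) with rank 0.
Examining all 5 edges for self-loops...
Self-loops found: (0,0), (2,2), (1,1)
Number of loops = 3.

3


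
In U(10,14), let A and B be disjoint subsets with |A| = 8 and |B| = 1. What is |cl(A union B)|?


|A union B| = 8 + 1 = 9 (disjoint).
In U(10,14), cl(S) = S if |S| < 10, else cl(S) = E.
Since 9 < 10, cl(A union B) = A union B.
|cl(A union B)| = 9.

9


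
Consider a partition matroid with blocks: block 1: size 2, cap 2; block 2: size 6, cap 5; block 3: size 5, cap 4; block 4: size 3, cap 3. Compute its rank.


Rank of a partition matroid = sum of min(|Si|, ci) for each block.
= min(2,2) + min(6,5) + min(5,4) + min(3,3)
= 2 + 5 + 4 + 3
= 14.

14


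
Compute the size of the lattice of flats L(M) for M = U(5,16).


Flats of U(5,16): every subset of size < 5 is a flat, plus E itself.
Count = (16 choose 0) + (16 choose 1) + (16 choose 2) + (16 choose 3) + (16 choose 4) + 1
     = 1 + 16 + 120 + 560 + 1820 + 1
     = 2518.

2518


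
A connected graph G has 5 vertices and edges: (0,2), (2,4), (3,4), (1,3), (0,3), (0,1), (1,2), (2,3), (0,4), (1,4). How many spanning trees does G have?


By Kirchhoff's matrix tree theorem, the number of spanning trees equals
the determinant of any cofactor of the Laplacian matrix L.
G has 5 vertices and 10 edges.
Computing the (4 x 4) cofactor determinant gives 125.

125


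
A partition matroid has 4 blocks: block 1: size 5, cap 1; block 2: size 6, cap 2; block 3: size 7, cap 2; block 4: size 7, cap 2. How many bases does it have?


A basis picks exactly ci elements from block i.
Number of bases = product of C(|Si|, ci).
= C(5,1) * C(6,2) * C(7,2) * C(7,2)
= 5 * 15 * 21 * 21
= 33075.

33075


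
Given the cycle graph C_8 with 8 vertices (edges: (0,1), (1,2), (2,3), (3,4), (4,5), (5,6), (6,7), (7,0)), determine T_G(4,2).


T(C_8; x,y) = x + x^2 + ... + x^(7) + y.
T(4,2) = 4^1 + 4^2 + 4^3 + 4^4 + 4^5 + 4^6 + 4^7 + 2
= 4 + 16 + 64 + 256 + 1024 + 4096 + 16384 + 2
= 21846.

21846


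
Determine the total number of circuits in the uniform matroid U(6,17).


In U(6,17), circuits are the (7)-element subsets.
Any set of 7 elements is dependent, and removing any one element gives
an independent set of size 6, so it is a minimal dependent set.
Number of circuits = C(17,7) = 19448.

19448


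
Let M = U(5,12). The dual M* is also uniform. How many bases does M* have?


The dual of U(r,n) is U(n-r, n) = U(7,12).
Bases of U(7,12) are all (7)-element subsets.
|B(M*)| = (12 choose 7) = 792.

792


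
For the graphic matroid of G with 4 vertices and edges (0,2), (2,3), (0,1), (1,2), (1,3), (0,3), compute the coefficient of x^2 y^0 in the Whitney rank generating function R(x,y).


R(x,y) = sum over A in 2^E of x^(r(E)-r(A)) * y^(|A|-r(A)).
G has 4 vertices, 6 edges. r(E) = 3.
Enumerate all 2^6 = 64 subsets.
Count subsets with r(E)-r(A)=2 and |A|-r(A)=0: 6.

6


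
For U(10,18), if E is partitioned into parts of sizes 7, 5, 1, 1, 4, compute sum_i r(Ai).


r(Ai) = min(|Ai|, 10) for each part.
Sum = min(7,10) + min(5,10) + min(1,10) + min(1,10) + min(4,10)
    = 7 + 5 + 1 + 1 + 4
    = 18.

18


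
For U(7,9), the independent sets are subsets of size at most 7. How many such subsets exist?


Independent sets of U(7,9) are all subsets of size <= 7.
Count = (9 choose 0) + (9 choose 1) + (9 choose 2) + (9 choose 3) + (9 choose 4) + (9 choose 5) + (9 choose 6) + (9 choose 7)
     = 1 + 9 + 36 + 84 + 126 + 126 + 84 + 36
     = 502.

502


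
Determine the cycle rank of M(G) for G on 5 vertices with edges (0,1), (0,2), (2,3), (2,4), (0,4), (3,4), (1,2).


Cycle rank (nullity) = |E| - r(M) = |E| - (|V| - c).
|E| = 7, |V| = 5, c = 1.
Nullity = 7 - (5 - 1) = 7 - 4 = 3.

3


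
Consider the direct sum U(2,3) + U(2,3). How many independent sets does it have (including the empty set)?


For a direct sum, |I(M1+M2)| = |I(M1)| * |I(M2)|.
|I(U(2,3))| = sum C(3,k) for k=0..2 = 7.
|I(U(2,3))| = sum C(3,k) for k=0..2 = 7.
Total = 7 * 7 = 49.

49


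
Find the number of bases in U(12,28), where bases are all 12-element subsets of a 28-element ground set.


Bases of U(12,28) are all 12-element subsets of the 28-element ground set.
Number of bases = C(28,12).
C(28,12) = 30421755.

30421755


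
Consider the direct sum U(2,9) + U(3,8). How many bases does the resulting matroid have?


Bases of a direct sum M1 + M2: |B| = |B(M1)| * |B(M2)|.
|B(U(2,9))| = C(9,2) = 36.
|B(U(3,8))| = C(8,3) = 56.
Total bases = 36 * 56 = 2016.

2016


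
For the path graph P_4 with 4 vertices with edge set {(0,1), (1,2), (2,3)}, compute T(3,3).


A path on 4 vertices is a tree with 3 edges.
T(x,y) = x^(3) for any tree.
T(3,3) = 3^3 = 27.

27


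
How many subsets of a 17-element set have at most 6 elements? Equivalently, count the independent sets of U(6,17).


Independent sets of U(6,17) are all subsets of size <= 6.
Count = (17 choose 0) + (17 choose 1) + (17 choose 2) + (17 choose 3) + (17 choose 4) + (17 choose 5) + (17 choose 6)
     = 1 + 17 + 136 + 680 + 2380 + 6188 + 12376
     = 21778.

21778


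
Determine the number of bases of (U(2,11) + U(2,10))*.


(M1+M2)* = M1* + M2*.
M1* = U(9,11), bases: C(11,9) = 55.
M2* = U(8,10), bases: C(10,8) = 45.
|B(M*)| = 55 * 45 = 2475.

2475


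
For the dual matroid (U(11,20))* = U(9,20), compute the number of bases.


The dual of U(r,n) is U(n-r, n) = U(9,20).
Bases of U(9,20) are all (9)-element subsets.
|B(M*)| = (20 choose 9) = 167960.

167960


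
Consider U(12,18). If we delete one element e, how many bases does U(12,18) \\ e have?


Deleting e from U(12,18) gives U(12,17) since n > r.
Bases of U(12,17) = (17 choose 12) = 6188.

6188


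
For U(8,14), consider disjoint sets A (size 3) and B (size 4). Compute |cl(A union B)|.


|A union B| = 3 + 4 = 7 (disjoint).
In U(8,14), cl(S) = S if |S| < 8, else cl(S) = E.
Since 7 < 8, cl(A union B) = A union B.
|cl(A union B)| = 7.

7


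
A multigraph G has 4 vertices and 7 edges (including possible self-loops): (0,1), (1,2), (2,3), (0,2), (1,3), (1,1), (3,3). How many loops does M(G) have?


In a graphic matroid, a loop is a self-loop edge (u,u) with rank 0.
Examining all 7 edges for self-loops...
Self-loops found: (1,1), (3,3)
Number of loops = 2.

2


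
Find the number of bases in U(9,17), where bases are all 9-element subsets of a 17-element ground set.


Bases of U(9,17) are all 9-element subsets of the 17-element ground set.
Number of bases = C(17,9).
C(17,9) = 24310.

24310


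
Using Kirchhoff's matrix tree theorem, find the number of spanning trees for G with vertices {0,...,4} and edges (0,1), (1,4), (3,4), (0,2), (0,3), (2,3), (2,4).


By Kirchhoff's matrix tree theorem, the number of spanning trees equals
the determinant of any cofactor of the Laplacian matrix L.
G has 5 vertices and 7 edges.
Computing the (4 x 4) cofactor determinant gives 24.

24


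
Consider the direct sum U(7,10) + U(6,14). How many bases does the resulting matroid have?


Bases of a direct sum M1 + M2: |B| = |B(M1)| * |B(M2)|.
|B(U(7,10))| = C(10,7) = 120.
|B(U(6,14))| = C(14,6) = 3003.
Total bases = 120 * 3003 = 360360.

360360


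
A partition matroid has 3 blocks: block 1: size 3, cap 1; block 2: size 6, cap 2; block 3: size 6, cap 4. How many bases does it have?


A basis picks exactly ci elements from block i.
Number of bases = product of C(|Si|, ci).
= C(3,1) * C(6,2) * C(6,4)
= 3 * 15 * 15
= 675.

675


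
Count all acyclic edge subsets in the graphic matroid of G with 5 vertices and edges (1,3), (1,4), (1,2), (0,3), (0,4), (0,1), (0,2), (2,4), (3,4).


An independent set in a graphic matroid is an acyclic edge subset.
G has 5 vertices and 9 edges.
Enumerate all 2^9 = 512 subsets, checking for acyclicity.
Total independent sets = 198.

198


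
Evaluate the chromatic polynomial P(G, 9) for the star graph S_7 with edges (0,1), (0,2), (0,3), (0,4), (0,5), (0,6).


P(tree, k) = k * (k-1)^(6) for any tree on 7 vertices.
P(9) = 9 * 8^6 = 9 * 262144 = 2359296.

2359296


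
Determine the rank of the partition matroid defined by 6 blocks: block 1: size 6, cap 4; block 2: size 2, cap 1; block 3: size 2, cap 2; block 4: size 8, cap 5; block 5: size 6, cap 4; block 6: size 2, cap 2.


Rank of a partition matroid = sum of min(|Si|, ci) for each block.
= min(6,4) + min(2,1) + min(2,2) + min(8,5) + min(6,4) + min(2,2)
= 4 + 1 + 2 + 5 + 4 + 2
= 18.

18


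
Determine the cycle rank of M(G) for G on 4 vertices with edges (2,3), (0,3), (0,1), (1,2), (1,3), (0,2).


Cycle rank (nullity) = |E| - r(M) = |E| - (|V| - c).
|E| = 6, |V| = 4, c = 1.
Nullity = 6 - (4 - 1) = 6 - 3 = 3.

3


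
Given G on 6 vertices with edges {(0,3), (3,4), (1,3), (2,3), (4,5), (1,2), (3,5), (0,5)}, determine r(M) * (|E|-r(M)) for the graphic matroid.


r(M) = |V| - c = 6 - 1 = 5.
nullity = |E| - r(M) = 8 - 5 = 3.
Product = 5 * 3 = 15.

15


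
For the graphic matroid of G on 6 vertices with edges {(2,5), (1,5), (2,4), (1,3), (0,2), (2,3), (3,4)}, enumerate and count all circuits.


A circuit in a graphic matroid = edge set of a simple cycle.
G has 6 vertices and 7 edges.
Enumerating all minimal edge subsets forming cycles...
Total circuits found: 3.

3


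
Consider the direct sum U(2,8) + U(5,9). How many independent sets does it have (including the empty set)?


For a direct sum, |I(M1+M2)| = |I(M1)| * |I(M2)|.
|I(U(2,8))| = sum C(8,k) for k=0..2 = 37.
|I(U(5,9))| = sum C(9,k) for k=0..5 = 382.
Total = 37 * 382 = 14134.

14134


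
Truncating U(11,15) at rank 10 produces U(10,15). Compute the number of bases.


Truncating U(11,15) to rank 10 gives U(10,15).
Bases of U(10,15) are all 10-element subsets of 15 elements.
Number of bases = C(15,10) = 3003.

3003


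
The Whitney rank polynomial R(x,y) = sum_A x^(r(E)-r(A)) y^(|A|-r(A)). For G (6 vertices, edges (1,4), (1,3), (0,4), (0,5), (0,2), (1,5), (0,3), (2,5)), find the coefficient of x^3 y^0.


R(x,y) = sum over A in 2^E of x^(r(E)-r(A)) * y^(|A|-r(A)).
G has 6 vertices, 8 edges. r(E) = 5.
Enumerate all 2^8 = 256 subsets.
Count subsets with r(E)-r(A)=3 and |A|-r(A)=0: 28.

28


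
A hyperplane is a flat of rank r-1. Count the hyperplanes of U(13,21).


Hyperplanes of U(13,21) are flats of rank 12.
In a uniform matroid, these are exactly the (12)-element subsets.
Count = C(21,12) = 21! / (12! * 9!) = 293930.

293930


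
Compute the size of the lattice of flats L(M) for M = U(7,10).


Flats of U(7,10): every subset of size < 7 is a flat, plus E itself.
Count = (10 choose 0) + (10 choose 1) + (10 choose 2) + (10 choose 3) + (10 choose 4) + (10 choose 5) + (10 choose 6) + 1
     = 1 + 10 + 45 + 120 + 210 + 252 + 210 + 1
     = 849.

849


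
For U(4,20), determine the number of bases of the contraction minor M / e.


Contracting e from U(4,20) gives U(3,19).
Bases of U(3,19) = C(19,3) = (19 * 18 * 17) / (1 * 2 * 3) = 969.

969


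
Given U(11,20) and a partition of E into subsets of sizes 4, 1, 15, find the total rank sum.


r(Ai) = min(|Ai|, 11) for each part.
Sum = min(4,11) + min(1,11) + min(15,11)
    = 4 + 1 + 11
    = 16.

16


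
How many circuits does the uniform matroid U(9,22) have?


In U(9,22), circuits are the (10)-element subsets.
Any set of 10 elements is dependent, and removing any one element gives
an independent set of size 9, so it is a minimal dependent set.
Number of circuits = C(22,10) = 22! / (10! * 12!) = 646646.

646646


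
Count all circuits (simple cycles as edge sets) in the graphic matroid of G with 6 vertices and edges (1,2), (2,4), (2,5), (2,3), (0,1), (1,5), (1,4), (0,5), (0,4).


A circuit in a graphic matroid = edge set of a simple cycle.
G has 6 vertices and 9 edges.
Enumerating all minimal edge subsets forming cycles...
Total circuits found: 13.

13


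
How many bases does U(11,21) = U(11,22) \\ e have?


Deleting e from U(11,22) gives U(11,21) since n > r.
Bases of U(11,21) = (21 choose 11) = 352716.

352716


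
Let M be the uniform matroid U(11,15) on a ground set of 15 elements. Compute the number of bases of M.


Bases of U(11,15) are all 11-element subsets of the 15-element ground set.
Number of bases = C(15,11).
C(15,11) = 1365.

1365


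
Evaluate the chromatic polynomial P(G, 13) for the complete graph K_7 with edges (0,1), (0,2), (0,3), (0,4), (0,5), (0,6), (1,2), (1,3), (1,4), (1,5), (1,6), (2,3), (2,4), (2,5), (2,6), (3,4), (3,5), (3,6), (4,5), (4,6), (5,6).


P(K_7, k) = k(k-1)(k-2)...(k-6).
P(13) = (13) * (12) * (11) * (10) * (9) * (8) * (7) = 8648640.

8648640


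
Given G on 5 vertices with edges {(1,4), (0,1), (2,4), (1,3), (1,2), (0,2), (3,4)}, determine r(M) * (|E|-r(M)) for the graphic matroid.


r(M) = |V| - c = 5 - 1 = 4.
nullity = |E| - r(M) = 7 - 4 = 3.
Product = 4 * 3 = 12.

12


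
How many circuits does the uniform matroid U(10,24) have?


In U(10,24), circuits are the (11)-element subsets.
Any set of 11 elements is dependent, and removing any one element gives
an independent set of size 10, so it is a minimal dependent set.
Number of circuits = (24 choose 11) = 2496144.

2496144


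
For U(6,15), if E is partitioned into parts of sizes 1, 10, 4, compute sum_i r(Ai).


r(Ai) = min(|Ai|, 6) for each part.
Sum = min(1,6) + min(10,6) + min(4,6)
    = 1 + 6 + 4
    = 11.

11


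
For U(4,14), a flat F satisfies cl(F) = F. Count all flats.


Flats of U(4,14): every subset of size < 4 is a flat, plus E itself.
Count = C(14,0) + C(14,1) + C(14,2) + C(14,3) + 1
     = 1 + 14 + 91 + 364 + 1
     = 471.

471


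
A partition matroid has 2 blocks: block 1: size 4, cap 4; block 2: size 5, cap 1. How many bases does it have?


A basis picks exactly ci elements from block i.
Number of bases = product of C(|Si|, ci).
= C(4,4) * C(5,1)
= 1 * 5
= 5.

5


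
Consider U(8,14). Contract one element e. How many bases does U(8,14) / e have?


Contracting e from U(8,14) gives U(7,13).
Bases of U(7,13) = C(13,7) = 1716.

1716


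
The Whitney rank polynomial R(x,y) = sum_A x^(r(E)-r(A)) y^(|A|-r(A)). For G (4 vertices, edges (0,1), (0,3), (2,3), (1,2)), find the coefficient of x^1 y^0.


R(x,y) = sum over A in 2^E of x^(r(E)-r(A)) * y^(|A|-r(A)).
G has 4 vertices, 4 edges. r(E) = 3.
Enumerate all 2^4 = 16 subsets.
Count subsets with r(E)-r(A)=1 and |A|-r(A)=0: 6.

6


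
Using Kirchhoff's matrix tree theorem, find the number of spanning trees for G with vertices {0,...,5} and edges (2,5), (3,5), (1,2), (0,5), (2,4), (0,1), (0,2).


By Kirchhoff's matrix tree theorem, the number of spanning trees equals
the determinant of any cofactor of the Laplacian matrix L.
G has 6 vertices and 7 edges.
Computing the (5 x 5) cofactor determinant gives 8.

8


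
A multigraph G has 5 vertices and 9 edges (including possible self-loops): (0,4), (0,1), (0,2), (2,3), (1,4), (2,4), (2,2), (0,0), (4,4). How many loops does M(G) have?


In a graphic matroid, a loop is a self-loop edge (u,u) with rank 0.
Examining all 9 edges for self-loops...
Self-loops found: (2,2), (0,0), (4,4)
Number of loops = 3.

3


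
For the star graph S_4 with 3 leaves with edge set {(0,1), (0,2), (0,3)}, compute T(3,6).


A star on 4 vertices is a tree with 3 edges.
T(x,y) = x^(3) for any tree.
T(3,6) = 3^3 = 27.

27


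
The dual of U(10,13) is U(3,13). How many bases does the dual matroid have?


The dual of U(r,n) is U(n-r, n) = U(3,13).
Bases of U(3,13) are all (3)-element subsets.
|B(M*)| = (13 choose 3) = 286.

286


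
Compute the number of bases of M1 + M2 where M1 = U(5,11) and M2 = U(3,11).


Bases of a direct sum M1 + M2: |B| = |B(M1)| * |B(M2)|.
|B(U(5,11))| = C(11,5) = 462.
|B(U(3,11))| = C(11,3) = 165.
Total bases = 462 * 165 = 76230.

76230


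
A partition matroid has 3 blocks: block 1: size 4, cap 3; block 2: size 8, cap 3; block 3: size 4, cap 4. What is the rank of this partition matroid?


Rank of a partition matroid = sum of min(|Si|, ci) for each block.
= min(4,3) + min(8,3) + min(4,4)
= 3 + 3 + 4
= 10.

10


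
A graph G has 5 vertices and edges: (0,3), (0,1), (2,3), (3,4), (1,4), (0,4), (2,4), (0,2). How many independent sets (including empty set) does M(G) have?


An independent set in a graphic matroid is an acyclic edge subset.
G has 5 vertices and 8 edges.
Enumerate all 2^8 = 256 subsets, checking for acyclicity.
Total independent sets = 128.

128


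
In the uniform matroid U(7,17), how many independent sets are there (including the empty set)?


Independent sets of U(7,17) are all subsets of size <= 7.
Count = C(17,0) + C(17,1) + C(17,2) + C(17,3) + C(17,4) + C(17,5) + C(17,6) + C(17,7)
     = 1 + 17 + 136 + 680 + 2380 + 6188 + 12376 + 19448
     = 41226.

41226


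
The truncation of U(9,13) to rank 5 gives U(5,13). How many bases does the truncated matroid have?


Truncating U(9,13) to rank 5 gives U(5,13).
Bases of U(5,13) are all 5-element subsets of 13 elements.
Number of bases = C(13,5) = 13! / (5! * 8!) = 1287.

1287


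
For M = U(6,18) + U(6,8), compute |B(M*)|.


(M1+M2)* = M1* + M2*.
M1* = U(12,18), bases: C(18,12) = 18564.
M2* = U(2,8), bases: C(8,2) = 28.
|B(M*)| = 18564 * 28 = 519792.

519792


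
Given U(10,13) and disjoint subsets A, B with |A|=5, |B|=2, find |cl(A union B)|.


|A union B| = 5 + 2 = 7 (disjoint).
In U(10,13), cl(S) = S if |S| < 10, else cl(S) = E.
Since 7 < 10, cl(A union B) = A union B.
|cl(A union B)| = 7.

7


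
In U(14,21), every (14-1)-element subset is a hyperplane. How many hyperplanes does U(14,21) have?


Hyperplanes of U(14,21) are flats of rank 13.
In a uniform matroid, these are exactly the (13)-element subsets.
Count = C(21,13) = 203490.

203490


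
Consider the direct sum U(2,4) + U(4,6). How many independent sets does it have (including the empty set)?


For a direct sum, |I(M1+M2)| = |I(M1)| * |I(M2)|.
|I(U(2,4))| = sum C(4,k) for k=0..2 = 11.
|I(U(4,6))| = sum C(6,k) for k=0..4 = 57.
Total = 11 * 57 = 627.

627


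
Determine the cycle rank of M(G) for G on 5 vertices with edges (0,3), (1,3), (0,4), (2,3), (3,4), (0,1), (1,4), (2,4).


Cycle rank (nullity) = |E| - r(M) = |E| - (|V| - c).
|E| = 8, |V| = 5, c = 1.
Nullity = 8 - (5 - 1) = 8 - 4 = 4.

4


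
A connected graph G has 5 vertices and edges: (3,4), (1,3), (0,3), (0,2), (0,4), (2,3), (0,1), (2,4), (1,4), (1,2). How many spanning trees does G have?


By Kirchhoff's matrix tree theorem, the number of spanning trees equals
the determinant of any cofactor of the Laplacian matrix L.
G has 5 vertices and 10 edges.
Computing the (4 x 4) cofactor determinant gives 125.

125


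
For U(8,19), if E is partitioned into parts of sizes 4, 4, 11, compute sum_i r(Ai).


r(Ai) = min(|Ai|, 8) for each part.
Sum = min(4,8) + min(4,8) + min(11,8)
    = 4 + 4 + 8
    = 16.

16


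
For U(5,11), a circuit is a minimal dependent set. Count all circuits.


In U(5,11), circuits are the (6)-element subsets.
Any set of 6 elements is dependent, and removing any one element gives
an independent set of size 5, so it is a minimal dependent set.
Number of circuits = (11 choose 6) = 462.

462


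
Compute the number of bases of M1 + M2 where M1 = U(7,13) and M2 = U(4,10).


Bases of a direct sum M1 + M2: |B| = |B(M1)| * |B(M2)|.
|B(U(7,13))| = C(13,7) = 1716.
|B(U(4,10))| = C(10,4) = 210.
Total bases = 1716 * 210 = 360360.

360360


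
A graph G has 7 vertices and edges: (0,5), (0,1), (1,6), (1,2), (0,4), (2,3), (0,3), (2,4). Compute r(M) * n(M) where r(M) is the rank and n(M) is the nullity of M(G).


r(M) = |V| - c = 7 - 1 = 6.
nullity = |E| - r(M) = 8 - 6 = 2.
Product = 6 * 2 = 12.

12


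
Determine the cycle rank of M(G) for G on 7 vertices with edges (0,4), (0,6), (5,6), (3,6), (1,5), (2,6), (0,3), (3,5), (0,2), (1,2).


Cycle rank (nullity) = |E| - r(M) = |E| - (|V| - c).
|E| = 10, |V| = 7, c = 1.
Nullity = 10 - (7 - 1) = 10 - 6 = 4.

4


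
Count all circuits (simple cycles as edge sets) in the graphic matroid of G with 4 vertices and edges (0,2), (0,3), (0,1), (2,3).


A circuit in a graphic matroid = edge set of a simple cycle.
G has 4 vertices and 4 edges.
Enumerating all minimal edge subsets forming cycles...
Total circuits found: 1.

1


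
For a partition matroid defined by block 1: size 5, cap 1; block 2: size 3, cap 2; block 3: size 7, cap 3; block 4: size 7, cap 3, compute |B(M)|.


A basis picks exactly ci elements from block i.
Number of bases = product of C(|Si|, ci).
= C(5,1) * C(3,2) * C(7,3) * C(7,3)
= 5 * 3 * 35 * 35
= 18375.

18375
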